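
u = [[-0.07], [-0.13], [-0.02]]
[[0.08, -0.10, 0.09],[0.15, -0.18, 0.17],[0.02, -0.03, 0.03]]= u@[[-1.17, 1.42, -1.32]]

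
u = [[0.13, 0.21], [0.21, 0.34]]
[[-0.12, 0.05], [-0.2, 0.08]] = u @ [[-0.33, 0.07], [-0.38, 0.18]]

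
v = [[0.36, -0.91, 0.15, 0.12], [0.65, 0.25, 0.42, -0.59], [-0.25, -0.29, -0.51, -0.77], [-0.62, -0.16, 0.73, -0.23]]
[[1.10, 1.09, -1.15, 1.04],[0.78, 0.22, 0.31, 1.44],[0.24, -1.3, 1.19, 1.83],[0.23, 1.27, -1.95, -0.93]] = v@[[0.70, 0.08, 0.69, 1.43], [-0.92, -0.77, 1.09, -0.97], [0.54, 1.86, -2.1, -0.87], [-0.55, 0.72, -0.79, -1.90]]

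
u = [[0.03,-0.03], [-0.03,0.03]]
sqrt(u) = [[0.12,-0.12], [-0.12,0.12]]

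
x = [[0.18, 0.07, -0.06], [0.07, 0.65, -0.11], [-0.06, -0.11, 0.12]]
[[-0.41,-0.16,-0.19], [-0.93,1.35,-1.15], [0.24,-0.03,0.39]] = x @ [[-1.83, -1.4, 0.21], [-1.25, 2.44, -1.45], [-0.09, 1.28, 2.05]]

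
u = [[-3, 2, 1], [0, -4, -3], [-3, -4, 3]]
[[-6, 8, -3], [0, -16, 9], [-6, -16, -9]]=u @ [[2, 0, 0], [0, 4, 0], [0, 0, -3]]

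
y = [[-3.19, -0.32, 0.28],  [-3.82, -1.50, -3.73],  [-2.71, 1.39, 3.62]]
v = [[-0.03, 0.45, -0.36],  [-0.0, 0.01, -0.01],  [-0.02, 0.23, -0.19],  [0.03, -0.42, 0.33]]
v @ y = [[-0.65, -1.17, -2.99],[-0.01, -0.03, -0.07],[-0.3, -0.60, -1.55],[0.61, 1.08, 2.77]]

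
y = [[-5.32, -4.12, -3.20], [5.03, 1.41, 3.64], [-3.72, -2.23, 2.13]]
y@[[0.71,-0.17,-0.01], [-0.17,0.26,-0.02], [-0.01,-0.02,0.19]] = [[-3.04,-0.10,-0.47],[3.3,-0.56,0.61],[-2.28,0.01,0.49]]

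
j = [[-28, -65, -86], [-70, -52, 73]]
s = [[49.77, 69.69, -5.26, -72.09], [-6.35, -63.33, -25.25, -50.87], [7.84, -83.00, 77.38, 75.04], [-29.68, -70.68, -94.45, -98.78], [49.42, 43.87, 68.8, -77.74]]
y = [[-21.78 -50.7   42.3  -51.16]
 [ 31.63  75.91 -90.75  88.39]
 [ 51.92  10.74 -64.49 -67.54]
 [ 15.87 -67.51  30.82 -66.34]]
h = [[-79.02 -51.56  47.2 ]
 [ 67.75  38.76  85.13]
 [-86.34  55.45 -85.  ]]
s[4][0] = 49.42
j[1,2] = 73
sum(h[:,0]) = -97.61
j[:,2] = [-86, 73]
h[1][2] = 85.13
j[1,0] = -70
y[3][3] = -66.34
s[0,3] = -72.09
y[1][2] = -90.75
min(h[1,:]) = 38.76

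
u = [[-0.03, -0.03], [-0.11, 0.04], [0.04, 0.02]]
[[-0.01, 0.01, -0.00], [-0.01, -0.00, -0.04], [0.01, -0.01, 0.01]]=u @ [[0.12, -0.11, 0.32], [0.11, -0.31, -0.24]]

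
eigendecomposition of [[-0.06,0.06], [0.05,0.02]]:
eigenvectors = [[-0.91, -0.49], [0.42, -0.87]]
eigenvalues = [-0.09, 0.05]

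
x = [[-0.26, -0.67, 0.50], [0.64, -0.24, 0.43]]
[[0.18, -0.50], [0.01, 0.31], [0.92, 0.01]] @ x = [[-0.37, -0.00, -0.12], [0.20, -0.08, 0.14], [-0.23, -0.62, 0.46]]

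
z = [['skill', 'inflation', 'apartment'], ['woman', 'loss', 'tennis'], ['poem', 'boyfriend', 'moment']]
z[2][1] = 'boyfriend'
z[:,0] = ['skill', 'woman', 'poem']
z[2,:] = ['poem', 'boyfriend', 'moment']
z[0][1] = 'inflation'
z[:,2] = ['apartment', 'tennis', 'moment']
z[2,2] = 'moment'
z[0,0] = 'skill'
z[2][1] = 'boyfriend'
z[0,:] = ['skill', 'inflation', 'apartment']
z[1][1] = 'loss'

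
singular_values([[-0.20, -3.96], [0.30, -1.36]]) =[4.19, 0.35]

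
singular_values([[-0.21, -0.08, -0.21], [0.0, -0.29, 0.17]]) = [0.35, 0.3]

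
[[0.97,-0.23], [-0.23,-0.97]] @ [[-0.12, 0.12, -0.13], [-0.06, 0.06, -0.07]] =[[-0.1, 0.10, -0.11],[0.09, -0.09, 0.1]]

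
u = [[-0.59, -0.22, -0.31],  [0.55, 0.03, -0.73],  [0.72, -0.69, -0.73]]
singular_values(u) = [1.47, 0.71, 0.44]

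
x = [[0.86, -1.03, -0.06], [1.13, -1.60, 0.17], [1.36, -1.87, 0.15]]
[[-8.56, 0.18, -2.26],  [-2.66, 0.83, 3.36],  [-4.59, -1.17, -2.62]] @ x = [[-10.23, 12.76, 0.21], [3.22, -4.87, 0.8], [-8.83, 11.50, -0.32]]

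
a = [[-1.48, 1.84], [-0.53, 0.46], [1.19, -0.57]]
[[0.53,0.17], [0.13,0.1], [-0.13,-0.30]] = a @ [[0.05, -0.34], [0.33, -0.18]]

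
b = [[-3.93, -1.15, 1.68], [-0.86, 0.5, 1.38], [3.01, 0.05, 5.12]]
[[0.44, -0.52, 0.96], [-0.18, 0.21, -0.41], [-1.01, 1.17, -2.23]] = b@[[-0.11, 0.13, -0.24],[-0.20, 0.23, -0.44],[-0.13, 0.15, -0.29]]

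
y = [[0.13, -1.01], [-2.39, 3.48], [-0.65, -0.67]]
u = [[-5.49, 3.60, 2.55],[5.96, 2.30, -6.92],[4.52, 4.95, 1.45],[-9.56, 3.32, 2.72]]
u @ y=[[-10.98, 16.36],[-0.22, 6.62],[-12.19, 11.69],[-10.95, 19.39]]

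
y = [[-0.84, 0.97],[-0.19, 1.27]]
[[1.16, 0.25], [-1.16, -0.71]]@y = [[-1.02, 1.44],[1.11, -2.03]]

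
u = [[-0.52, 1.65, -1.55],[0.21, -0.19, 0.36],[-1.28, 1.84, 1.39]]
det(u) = -0.98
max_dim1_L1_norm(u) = 4.51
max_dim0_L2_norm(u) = 2.48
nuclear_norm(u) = 5.12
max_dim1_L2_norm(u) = 2.64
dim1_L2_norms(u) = [2.32, 0.46, 2.64]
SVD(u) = [[-0.54, -0.82, 0.19], [0.08, 0.17, 0.98], [-0.84, 0.54, -0.02]] @ diag([2.821055822050412, 2.1392661581640695, 0.16274014074411586]) @ [[0.49, -0.87, -0.11], [-0.11, -0.18, 0.98], [0.87, 0.46, 0.18]]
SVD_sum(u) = [[-0.74,1.32,0.16], [0.11,-0.2,-0.02], [-1.15,2.05,0.26]] + [[0.19,0.32,-1.72], [-0.04,-0.07,0.36], [-0.13,-0.21,1.14]] + [[0.03, 0.01, 0.01], [0.14, 0.07, 0.03], [-0.00, -0.0, -0.0]]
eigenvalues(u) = [2.23, -1.79, 0.25]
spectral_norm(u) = 2.82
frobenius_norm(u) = 3.54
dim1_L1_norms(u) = [3.72, 0.76, 4.51]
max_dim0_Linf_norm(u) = 1.84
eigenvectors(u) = [[0.45, 0.86, 0.85], [-0.09, -0.22, 0.51], [-0.89, 0.47, 0.13]]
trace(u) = 0.68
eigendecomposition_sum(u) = [[0.38, -0.41, -0.88], [-0.08, 0.09, 0.19], [-0.76, 0.82, 1.76]] + [[-0.97, 1.77, -0.67], [0.25, -0.45, 0.17], [-0.53, 0.97, -0.37]] + [[0.07, 0.29, 0.01], [0.04, 0.17, 0.00], [0.01, 0.04, 0.0]]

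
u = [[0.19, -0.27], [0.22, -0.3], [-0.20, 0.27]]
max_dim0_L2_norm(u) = 0.49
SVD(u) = [[-0.55, 0.82],  [-0.62, -0.27],  [0.56, 0.51]] @ diag([0.6002189410292755, 0.006101051523699744]) @ [[-0.59, 0.81], [-0.81, -0.59]]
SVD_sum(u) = [[0.19, -0.27], [0.22, -0.30], [-0.2, 0.27]] + [[-0.0, -0.0],[0.00, 0.0],[-0.00, -0.00]]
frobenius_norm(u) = 0.60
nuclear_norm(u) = 0.61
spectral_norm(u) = 0.60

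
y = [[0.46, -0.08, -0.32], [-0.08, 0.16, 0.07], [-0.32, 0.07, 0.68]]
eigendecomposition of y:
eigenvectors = [[0.58, -0.76, -0.28],  [-0.13, 0.25, -0.96],  [-0.8, -0.59, -0.04]]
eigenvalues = [0.92, 0.24, 0.14]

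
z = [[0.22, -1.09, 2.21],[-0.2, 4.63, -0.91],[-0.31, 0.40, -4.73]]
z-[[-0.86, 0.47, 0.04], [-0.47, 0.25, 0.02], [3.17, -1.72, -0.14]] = [[1.08, -1.56, 2.17], [0.27, 4.38, -0.93], [-3.48, 2.12, -4.59]]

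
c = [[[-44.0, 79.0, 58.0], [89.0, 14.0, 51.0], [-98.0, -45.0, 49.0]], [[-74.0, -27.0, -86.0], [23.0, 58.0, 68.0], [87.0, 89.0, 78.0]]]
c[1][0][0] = -74.0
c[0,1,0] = 89.0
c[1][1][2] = 68.0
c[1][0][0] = -74.0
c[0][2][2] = 49.0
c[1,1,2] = 68.0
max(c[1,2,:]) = 89.0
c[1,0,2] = -86.0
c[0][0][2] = 58.0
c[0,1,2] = 51.0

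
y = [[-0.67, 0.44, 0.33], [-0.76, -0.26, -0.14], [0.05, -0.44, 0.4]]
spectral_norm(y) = 1.03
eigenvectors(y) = [[0.22-0.60j,(0.22+0.6j),0.15+0.00j], [(0.72+0j),(0.72-0j),-0.30+0.00j], [0.22+0.17j,(0.22-0.17j),0.94+0.00j]]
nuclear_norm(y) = 2.21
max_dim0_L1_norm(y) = 1.48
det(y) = 0.36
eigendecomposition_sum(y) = [[-0.35+0.21j, 0.23+0.24j, (0.13+0.04j)], [(-0.36-0.28j), (-0.16+0.34j), 0.00+0.15j], [(-0.04-0.17j), -0.13+0.07j, -0.03+0.05j]] + [[-0.35-0.21j,0.23-0.24j,0.13-0.04j], [(-0.36+0.28j),-0.16-0.34j,-0.15j], [(-0.04+0.17j),-0.13-0.07j,-0.03-0.05j]] + [[0.02-0.00j,(-0.03+0j),(0.07-0j)], [-0.04+0.00j,0.06-0.00j,-0.15+0.00j], [0.13-0.00j,-0.18+0.00j,(0.47-0j)]]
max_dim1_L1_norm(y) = 1.44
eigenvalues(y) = [(-0.54+0.6j), (-0.54-0.6j), (0.55+0j)]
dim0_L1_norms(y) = [1.48, 1.14, 0.87]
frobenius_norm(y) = 1.33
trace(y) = -0.53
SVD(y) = [[-0.75, 0.43, 0.50], [-0.65, -0.58, -0.49], [0.08, -0.69, 0.72]] @ diag([1.0315762591722535, 0.6573526398097079, 0.5253931180053545]) @ [[0.97, -0.19, -0.12], [0.18, 0.98, -0.08], [0.13, 0.06, 0.99]]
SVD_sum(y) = [[-0.76, 0.15, 0.09], [-0.66, 0.13, 0.08], [0.08, -0.02, -0.01]] + [[0.05, 0.28, -0.02], [-0.07, -0.37, 0.03], [-0.08, -0.45, 0.04]] + [[0.04,0.02,0.26], [-0.03,-0.01,-0.25], [0.05,0.02,0.37]]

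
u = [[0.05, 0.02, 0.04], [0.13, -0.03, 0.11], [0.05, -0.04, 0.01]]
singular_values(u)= [0.19, 0.05, 0.02]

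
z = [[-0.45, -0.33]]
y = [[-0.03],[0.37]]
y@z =[[0.01, 0.01], [-0.17, -0.12]]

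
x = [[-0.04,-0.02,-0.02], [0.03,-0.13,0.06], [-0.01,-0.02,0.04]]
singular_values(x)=[0.15, 0.05, 0.03]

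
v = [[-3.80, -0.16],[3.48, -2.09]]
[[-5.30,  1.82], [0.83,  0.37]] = v @ [[1.32, -0.44], [1.80, -0.91]]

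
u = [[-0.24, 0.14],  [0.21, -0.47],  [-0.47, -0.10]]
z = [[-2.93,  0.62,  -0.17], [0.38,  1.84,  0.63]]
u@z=[[0.76, 0.11, 0.13], [-0.79, -0.73, -0.33], [1.34, -0.48, 0.02]]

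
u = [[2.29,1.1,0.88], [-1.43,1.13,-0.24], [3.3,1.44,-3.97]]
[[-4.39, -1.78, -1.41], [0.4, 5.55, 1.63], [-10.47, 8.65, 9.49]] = u @ [[-1.55, -1.28, -0.14], [-1.43, 2.82, 0.79], [0.83, -2.22, -2.22]]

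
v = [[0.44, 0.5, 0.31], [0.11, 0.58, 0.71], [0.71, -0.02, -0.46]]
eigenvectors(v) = [[-0.69, 0.06, 0.31],[-0.65, -0.59, -0.72],[-0.32, 0.80, 0.63]]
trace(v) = 0.56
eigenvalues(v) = [1.05, -0.4, -0.09]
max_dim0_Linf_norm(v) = 0.71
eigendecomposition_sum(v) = [[0.46, 0.48, 0.32], [0.43, 0.44, 0.3], [0.21, 0.22, 0.15]] + [[0.04, -0.02, -0.05], [-0.46, 0.25, 0.5], [0.63, -0.33, -0.68]] + [[-0.06,  0.05,  0.04], [0.14,  -0.11,  -0.09], [-0.13,  0.1,  0.08]]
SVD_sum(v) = [[0.1, 0.41, 0.46], [0.15, 0.6, 0.68], [-0.04, -0.16, -0.18]] + [[0.35,0.07,-0.14],[-0.05,-0.01,0.02],[0.74,0.15,-0.29]] + [[-0.01, 0.02, -0.02], [0.01, -0.02, 0.01], [0.01, -0.01, 0.01]]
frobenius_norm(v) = 1.45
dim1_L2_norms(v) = [0.73, 0.92, 0.85]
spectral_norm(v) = 1.14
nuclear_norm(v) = 2.08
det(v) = 0.04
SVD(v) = [[-0.55, 0.43, -0.72],[-0.81, -0.05, 0.59],[0.21, 0.90, 0.37]] @ diag([1.140138906820881, 0.8983967138862435, 0.03696779181510634]) @ [[-0.16, -0.66, -0.74], [0.92, 0.18, -0.36], [0.37, -0.73, 0.57]]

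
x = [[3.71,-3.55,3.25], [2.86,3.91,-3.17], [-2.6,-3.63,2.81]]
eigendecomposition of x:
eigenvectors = [[0.74+0.00j, (0.74-0j), -0.05+0.00j], [-0.18-0.46j, (-0.18+0.46j), 0.64+0.00j], [(0.16+0.42j), 0.16-0.42j, (0.76+0j)]]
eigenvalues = [(5.25+4.03j), (5.25-4.03j), (-0.08+0j)]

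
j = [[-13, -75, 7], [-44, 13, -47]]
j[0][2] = 7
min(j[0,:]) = -75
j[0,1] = -75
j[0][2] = 7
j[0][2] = 7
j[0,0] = -13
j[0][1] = -75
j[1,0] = -44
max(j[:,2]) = 7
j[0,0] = -13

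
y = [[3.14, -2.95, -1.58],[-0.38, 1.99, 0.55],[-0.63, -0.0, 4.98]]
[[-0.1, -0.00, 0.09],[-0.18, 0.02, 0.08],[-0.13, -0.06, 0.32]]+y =[[3.04, -2.95, -1.49], [-0.56, 2.01, 0.63], [-0.76, -0.06, 5.3]]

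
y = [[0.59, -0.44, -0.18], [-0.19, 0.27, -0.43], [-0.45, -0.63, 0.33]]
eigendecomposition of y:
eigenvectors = [[0.38+0.00j, -0.62+0.00j, (-0.62-0j)], [0.57+0.00j, 0.26+0.43j, (0.26-0.43j)], [0.73+0.00j, 0.09-0.60j, 0.09+0.60j]]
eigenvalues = [(-0.4+0j), (0.8+0.13j), (0.8-0.13j)]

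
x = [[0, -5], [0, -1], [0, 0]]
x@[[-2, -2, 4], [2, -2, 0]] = [[-10, 10, 0], [-2, 2, 0], [0, 0, 0]]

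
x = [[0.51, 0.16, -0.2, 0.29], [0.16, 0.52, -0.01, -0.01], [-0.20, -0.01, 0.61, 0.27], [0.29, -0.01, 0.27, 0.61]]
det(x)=0.016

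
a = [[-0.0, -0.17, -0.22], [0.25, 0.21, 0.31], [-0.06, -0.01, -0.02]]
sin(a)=[[0.00, -0.17, -0.22], [0.25, 0.21, 0.31], [-0.06, -0.01, -0.02]]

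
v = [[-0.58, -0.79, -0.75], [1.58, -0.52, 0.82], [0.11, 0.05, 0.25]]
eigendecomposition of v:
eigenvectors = [[-0.00+0.59j, -0.00-0.59j, -0.53+0.00j], [(0.81+0j), 0.81-0.00j, (-0.27+0j)], [0.02-0.05j, 0.02+0.05j, 0.80+0.00j]]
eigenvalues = [(-0.51+1.11j), (-0.51-1.11j), (0.16+0j)]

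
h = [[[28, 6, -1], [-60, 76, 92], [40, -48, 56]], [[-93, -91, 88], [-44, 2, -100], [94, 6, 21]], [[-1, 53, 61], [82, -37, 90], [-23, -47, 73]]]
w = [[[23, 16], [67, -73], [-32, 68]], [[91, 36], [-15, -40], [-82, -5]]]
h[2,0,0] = -1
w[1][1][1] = -40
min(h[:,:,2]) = -100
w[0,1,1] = -73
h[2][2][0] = -23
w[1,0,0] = 91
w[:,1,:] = [[67, -73], [-15, -40]]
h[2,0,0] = -1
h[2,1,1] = -37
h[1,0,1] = -91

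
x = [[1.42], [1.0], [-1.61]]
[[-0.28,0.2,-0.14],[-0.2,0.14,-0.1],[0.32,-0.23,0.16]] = x @[[-0.2,0.14,-0.10]]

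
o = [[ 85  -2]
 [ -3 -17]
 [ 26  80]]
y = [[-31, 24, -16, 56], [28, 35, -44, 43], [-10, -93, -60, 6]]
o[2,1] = 80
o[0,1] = -2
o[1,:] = [-3, -17]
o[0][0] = 85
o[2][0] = 26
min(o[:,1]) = -17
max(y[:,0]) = 28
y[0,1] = 24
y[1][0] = 28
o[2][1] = 80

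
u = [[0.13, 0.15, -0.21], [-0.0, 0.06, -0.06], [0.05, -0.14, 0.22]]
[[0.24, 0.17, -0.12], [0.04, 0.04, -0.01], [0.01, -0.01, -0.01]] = u@[[1.32,0.77,-0.72], [0.96,1.35,-0.26], [0.34,0.64,-0.04]]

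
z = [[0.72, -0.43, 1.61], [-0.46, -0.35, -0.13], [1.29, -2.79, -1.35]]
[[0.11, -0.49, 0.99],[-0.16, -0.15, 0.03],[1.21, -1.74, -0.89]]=z @ [[0.49, -0.12, -0.18], [-0.12, 0.61, -0.09], [-0.18, -0.09, 0.67]]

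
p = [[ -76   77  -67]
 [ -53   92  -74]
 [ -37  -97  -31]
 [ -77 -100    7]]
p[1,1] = 92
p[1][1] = 92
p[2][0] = -37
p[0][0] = -76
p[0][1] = 77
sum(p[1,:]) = -35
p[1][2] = -74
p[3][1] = -100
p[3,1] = -100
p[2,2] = -31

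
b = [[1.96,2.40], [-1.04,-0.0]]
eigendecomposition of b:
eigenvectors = [[(0.84+0j), 0.84-0.00j],[-0.34+0.43j, -0.34-0.43j]]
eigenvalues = [(0.98+1.24j), (0.98-1.24j)]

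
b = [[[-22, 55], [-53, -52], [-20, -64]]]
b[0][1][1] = -52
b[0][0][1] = 55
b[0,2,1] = -64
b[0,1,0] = -53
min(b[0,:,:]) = -64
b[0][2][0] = -20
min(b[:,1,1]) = -52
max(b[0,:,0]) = -20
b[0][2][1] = -64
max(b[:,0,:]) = 55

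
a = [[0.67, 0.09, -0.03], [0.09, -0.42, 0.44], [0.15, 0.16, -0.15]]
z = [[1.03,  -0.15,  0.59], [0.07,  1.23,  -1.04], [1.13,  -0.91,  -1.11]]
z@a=[[0.77, 0.25, -0.19], [0.00, -0.68, 0.7], [0.51, 0.31, -0.27]]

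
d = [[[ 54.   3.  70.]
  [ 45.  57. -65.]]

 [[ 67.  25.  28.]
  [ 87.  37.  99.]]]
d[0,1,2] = -65.0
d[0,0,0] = 54.0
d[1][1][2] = 99.0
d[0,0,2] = 70.0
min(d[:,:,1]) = 3.0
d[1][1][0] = 87.0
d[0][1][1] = 57.0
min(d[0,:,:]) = -65.0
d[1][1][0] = 87.0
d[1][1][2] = 99.0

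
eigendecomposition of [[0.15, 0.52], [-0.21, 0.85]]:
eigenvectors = [[-0.91, -0.75], [-0.41, -0.67]]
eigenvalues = [0.38, 0.62]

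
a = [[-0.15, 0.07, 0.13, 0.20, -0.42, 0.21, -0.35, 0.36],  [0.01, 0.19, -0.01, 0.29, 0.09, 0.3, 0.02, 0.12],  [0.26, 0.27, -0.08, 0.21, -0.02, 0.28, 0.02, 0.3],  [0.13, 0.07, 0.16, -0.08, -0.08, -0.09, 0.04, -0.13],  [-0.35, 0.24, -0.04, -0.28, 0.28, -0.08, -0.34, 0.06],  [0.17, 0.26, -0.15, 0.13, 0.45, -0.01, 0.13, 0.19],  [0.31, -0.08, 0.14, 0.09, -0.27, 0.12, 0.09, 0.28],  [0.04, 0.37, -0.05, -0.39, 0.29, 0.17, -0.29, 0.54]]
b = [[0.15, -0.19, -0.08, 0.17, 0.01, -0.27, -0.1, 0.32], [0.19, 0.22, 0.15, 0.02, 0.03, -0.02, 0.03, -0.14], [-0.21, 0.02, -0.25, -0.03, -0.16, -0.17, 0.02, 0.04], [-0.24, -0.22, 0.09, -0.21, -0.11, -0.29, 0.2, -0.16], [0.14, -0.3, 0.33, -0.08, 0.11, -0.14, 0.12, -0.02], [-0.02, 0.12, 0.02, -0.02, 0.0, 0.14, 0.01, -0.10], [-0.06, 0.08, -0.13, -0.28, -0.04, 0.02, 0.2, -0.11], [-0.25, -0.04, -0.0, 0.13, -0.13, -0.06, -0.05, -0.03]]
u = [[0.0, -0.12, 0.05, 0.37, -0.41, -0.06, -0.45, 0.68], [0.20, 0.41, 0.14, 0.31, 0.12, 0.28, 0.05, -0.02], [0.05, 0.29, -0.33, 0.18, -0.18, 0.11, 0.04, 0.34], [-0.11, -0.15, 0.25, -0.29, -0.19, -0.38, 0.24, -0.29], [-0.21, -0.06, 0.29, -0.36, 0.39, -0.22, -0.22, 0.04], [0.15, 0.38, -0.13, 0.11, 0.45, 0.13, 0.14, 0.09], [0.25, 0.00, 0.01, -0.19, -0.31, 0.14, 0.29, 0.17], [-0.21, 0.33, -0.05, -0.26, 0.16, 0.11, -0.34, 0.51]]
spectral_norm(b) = 0.69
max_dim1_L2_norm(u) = 1.0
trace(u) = 1.11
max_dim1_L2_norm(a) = 0.88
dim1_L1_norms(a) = [1.89, 1.03, 1.44, 0.78, 1.67, 1.49, 1.38, 2.14]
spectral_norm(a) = 1.12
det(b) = -0.00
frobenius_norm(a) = 1.78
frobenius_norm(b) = 1.21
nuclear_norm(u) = 4.81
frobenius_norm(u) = 2.05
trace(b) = 0.33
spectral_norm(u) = 1.26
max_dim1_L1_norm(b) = 1.52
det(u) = -0.00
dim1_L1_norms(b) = [1.29, 0.8, 0.9, 1.52, 1.24, 0.43, 0.92, 0.69]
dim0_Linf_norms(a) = [0.35, 0.37, 0.16, 0.39, 0.45, 0.3, 0.35, 0.54]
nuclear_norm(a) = 3.93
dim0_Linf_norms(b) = [0.25, 0.3, 0.33, 0.28, 0.16, 0.29, 0.2, 0.32]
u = b + a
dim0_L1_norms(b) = [1.26, 1.19, 1.05, 0.94, 0.59, 1.11, 0.73, 0.92]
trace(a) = 0.78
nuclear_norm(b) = 2.60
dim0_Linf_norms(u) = [0.25, 0.41, 0.33, 0.37, 0.45, 0.38, 0.45, 0.68]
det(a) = 0.00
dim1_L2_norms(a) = [0.75, 0.48, 0.6, 0.29, 0.68, 0.63, 0.55, 0.88]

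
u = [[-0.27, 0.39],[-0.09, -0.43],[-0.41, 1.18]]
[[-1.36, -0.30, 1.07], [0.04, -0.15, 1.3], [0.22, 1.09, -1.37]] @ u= [[-0.04, 0.86], [-0.53, 1.61], [0.40, -2.0]]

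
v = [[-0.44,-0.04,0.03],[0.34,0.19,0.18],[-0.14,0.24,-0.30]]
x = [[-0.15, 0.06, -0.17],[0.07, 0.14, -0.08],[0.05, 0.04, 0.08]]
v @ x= [[0.06,  -0.03,  0.08],[-0.03,  0.05,  -0.06],[0.02,  0.01,  -0.02]]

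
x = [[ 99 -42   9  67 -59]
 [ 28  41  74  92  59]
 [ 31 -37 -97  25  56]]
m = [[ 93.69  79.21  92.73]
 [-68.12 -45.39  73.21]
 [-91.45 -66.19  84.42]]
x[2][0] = 31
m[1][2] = 73.21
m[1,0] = -68.12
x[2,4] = 56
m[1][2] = 73.21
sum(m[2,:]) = -73.21999999999998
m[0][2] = 92.73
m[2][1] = -66.19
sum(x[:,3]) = 184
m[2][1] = -66.19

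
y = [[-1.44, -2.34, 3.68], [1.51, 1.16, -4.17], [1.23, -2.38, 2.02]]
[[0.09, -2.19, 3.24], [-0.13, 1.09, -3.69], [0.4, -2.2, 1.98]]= y @[[0.18, 0.01, 0.10], [0.01, 0.93, -0.0], [0.10, -0.0, 0.92]]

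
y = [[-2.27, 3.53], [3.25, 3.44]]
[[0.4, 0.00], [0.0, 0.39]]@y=[[-0.91, 1.41], [1.27, 1.34]]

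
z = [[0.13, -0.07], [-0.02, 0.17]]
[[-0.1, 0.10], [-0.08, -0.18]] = z @ [[-1.14, 0.20], [-0.62, -1.02]]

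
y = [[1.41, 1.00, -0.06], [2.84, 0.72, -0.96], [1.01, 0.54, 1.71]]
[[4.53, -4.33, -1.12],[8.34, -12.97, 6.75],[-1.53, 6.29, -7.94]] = y @[[1.53, -2.72, 1.89], [2.22, -0.17, -4.05], [-2.5, 5.34, -4.48]]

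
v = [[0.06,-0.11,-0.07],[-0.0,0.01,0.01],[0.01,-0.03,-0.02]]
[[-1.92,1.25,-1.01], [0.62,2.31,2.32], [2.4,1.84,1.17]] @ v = [[-0.13,  0.25,  0.17], [0.06,  -0.11,  -0.07], [0.16,  -0.28,  -0.17]]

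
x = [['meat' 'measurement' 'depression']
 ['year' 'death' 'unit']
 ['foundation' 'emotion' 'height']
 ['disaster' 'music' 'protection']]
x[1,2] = 'unit'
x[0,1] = 'measurement'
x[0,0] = 'meat'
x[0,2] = 'depression'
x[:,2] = ['depression', 'unit', 'height', 'protection']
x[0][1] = 'measurement'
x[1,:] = ['year', 'death', 'unit']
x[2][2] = 'height'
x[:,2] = ['depression', 'unit', 'height', 'protection']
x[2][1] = 'emotion'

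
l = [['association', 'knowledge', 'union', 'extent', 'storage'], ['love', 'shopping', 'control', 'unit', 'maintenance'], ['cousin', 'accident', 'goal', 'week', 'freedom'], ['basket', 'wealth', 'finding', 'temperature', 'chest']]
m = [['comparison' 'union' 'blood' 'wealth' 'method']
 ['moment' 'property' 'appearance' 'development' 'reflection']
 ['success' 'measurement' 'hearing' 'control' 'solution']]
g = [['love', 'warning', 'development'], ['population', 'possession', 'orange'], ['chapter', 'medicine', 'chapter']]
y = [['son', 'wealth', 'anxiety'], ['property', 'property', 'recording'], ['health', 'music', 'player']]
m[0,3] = 'wealth'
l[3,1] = 'wealth'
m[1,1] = 'property'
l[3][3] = 'temperature'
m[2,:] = ['success', 'measurement', 'hearing', 'control', 'solution']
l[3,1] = 'wealth'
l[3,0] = 'basket'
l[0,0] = 'association'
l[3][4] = 'chest'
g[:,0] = ['love', 'population', 'chapter']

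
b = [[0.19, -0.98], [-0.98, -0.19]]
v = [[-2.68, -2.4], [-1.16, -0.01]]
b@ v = [[0.63, -0.45], [2.85, 2.35]]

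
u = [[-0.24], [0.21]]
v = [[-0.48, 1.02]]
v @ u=[[0.33]]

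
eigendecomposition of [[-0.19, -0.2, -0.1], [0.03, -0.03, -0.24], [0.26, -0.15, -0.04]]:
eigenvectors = [[(0.67+0j), 0.67-0.00j, (0.19+0j)], [0.20-0.45j, 0.20+0.45j, -0.71+0.00j], [(-0.15-0.54j), (-0.15+0.54j), (0.68+0j)]]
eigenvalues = [(-0.23+0.21j), (-0.23-0.21j), (0.19+0j)]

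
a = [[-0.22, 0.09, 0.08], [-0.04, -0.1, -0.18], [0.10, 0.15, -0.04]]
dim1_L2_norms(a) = [0.25, 0.21, 0.18]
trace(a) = -0.36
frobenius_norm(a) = 0.38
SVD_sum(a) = [[-0.18, 0.09, 0.14], [0.08, -0.04, -0.06], [0.03, -0.02, -0.02]] + [[-0.03, -0.03, -0.02], [-0.1, -0.11, -0.06], [0.09, 0.10, 0.06]] + [[-0.01, 0.03, -0.04], [-0.02, 0.05, -0.06], [-0.02, 0.06, -0.07]]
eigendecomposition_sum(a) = [[-0.22+0.00j, 0.03+0.00j, (0.1-0j)], [0.03-0.00j, (-0-0j), -0.01+0.00j], [(0.08-0j), (-0.01-0j), (-0.04+0j)]] + [[0.01j,  (0.03+0.02j),  (-0.01+0.03j)], [(-0.04+0j),  (-0.05+0.08j),  (-0.08-0.03j)], [(0.01+0.03j),  (0.08+0.02j),  (-0+0.08j)]] + [[-0.01j, 0.03-0.02j, (-0.01-0.03j)], [(-0.04-0j), -0.05-0.08j, (-0.08+0.03j)], [0.01-0.03j, (0.08-0.02j), -0.00-0.08j]]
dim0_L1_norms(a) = [0.36, 0.34, 0.3]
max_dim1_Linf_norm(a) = 0.22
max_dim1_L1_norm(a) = 0.39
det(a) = -0.01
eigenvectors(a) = [[0.93+0.00j, -0.00-0.28j, -0.00+0.28j], [(-0.14+0j), 0.71+0.00j, (0.71-0j)], [(-0.33+0j), (-0.2-0.61j), -0.20+0.61j]]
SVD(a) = [[-0.90,  -0.22,  0.38], [0.41,  -0.71,  0.57], [0.15,  0.67,  0.73]] @ diag([0.2674927493489761, 0.22489066581413797, 0.13737473375915807]) @ [[0.73, -0.37, -0.57], [0.63, 0.68, 0.38], [-0.24, 0.64, -0.73]]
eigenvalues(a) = [(-0.26+0j), (-0.05+0.17j), (-0.05-0.17j)]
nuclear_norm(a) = 0.63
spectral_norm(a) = 0.27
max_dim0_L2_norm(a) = 0.24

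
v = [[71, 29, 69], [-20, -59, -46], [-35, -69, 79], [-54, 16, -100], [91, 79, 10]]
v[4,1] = 79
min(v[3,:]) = -100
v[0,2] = 69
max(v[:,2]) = 79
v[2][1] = -69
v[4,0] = 91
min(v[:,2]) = -100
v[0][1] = 29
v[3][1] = 16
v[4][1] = 79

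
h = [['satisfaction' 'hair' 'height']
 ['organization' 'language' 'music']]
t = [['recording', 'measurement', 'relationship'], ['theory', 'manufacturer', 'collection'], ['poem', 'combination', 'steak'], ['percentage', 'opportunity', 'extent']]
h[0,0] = 'satisfaction'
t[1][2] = 'collection'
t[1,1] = 'manufacturer'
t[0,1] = 'measurement'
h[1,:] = ['organization', 'language', 'music']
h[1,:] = ['organization', 'language', 'music']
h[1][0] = 'organization'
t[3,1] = 'opportunity'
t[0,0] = 'recording'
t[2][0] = 'poem'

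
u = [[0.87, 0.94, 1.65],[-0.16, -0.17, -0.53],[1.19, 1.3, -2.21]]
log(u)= [[2.48+0.53j, 9.03+0.58j, (-0.86-1.48j)], [(-2.12-0.19j), -8.13-0.20j, 0.55+0.52j], [-0.29-1.02j, (-0.33-1.11j), 0.86+2.81j]]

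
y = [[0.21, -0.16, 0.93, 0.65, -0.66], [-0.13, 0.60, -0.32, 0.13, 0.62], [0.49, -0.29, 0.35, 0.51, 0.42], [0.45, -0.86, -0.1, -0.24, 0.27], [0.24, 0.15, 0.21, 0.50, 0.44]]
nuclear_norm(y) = 3.92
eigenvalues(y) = [(1.02+0.15j), (1.02-0.15j), (-0.68+0j), (-0+0j), 0j]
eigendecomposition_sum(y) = [[0.21-0.29j, (-0.26+0.92j), (0.24-0.63j), 0.16+0.02j, (-0.04+0.88j)],[(-0.06-0.16j), (0.29+0.36j), (-0.18-0.27j), (0.05-0.06j), 0.33+0.26j],[0.24-0.52j, -0.14+1.51j, (0.19-1.05j), (0.26-0.02j), 0.20+1.39j],[0.12-0.06j, -0.24+0.25j, 0.18-0.16j, 0.05+0.03j, (-0.16+0.28j)],[(0.14-0.44j), (0.03+1.23j), 0.05-0.87j, (0.21-0.04j), 0.29+1.10j]] + [[0.21+0.29j, -0.26-0.92j, (0.24+0.63j), 0.16-0.02j, (-0.04-0.88j)], [-0.06+0.16j, 0.29-0.36j, (-0.18+0.27j), (0.05+0.06j), (0.33-0.26j)], [(0.24+0.52j), -0.14-1.51j, 0.19+1.05j, 0.26+0.02j, 0.20-1.39j], [0.12+0.06j, (-0.24-0.25j), 0.18+0.16j, (0.05-0.03j), (-0.16-0.28j)], [0.14+0.44j, 0.03-1.23j, (0.05+0.87j), (0.21+0.04j), 0.29-1.10j]] + [[(-0.21+0j), 0.36-0.00j, (0.45+0j), (0.33-0j), (-0.57-0j)], [-0.02+0.00j, 0.03-0.00j, 0.03+0.00j, 0.03-0.00j, -0.04-0.00j], [0.01-0.00j, (-0.01+0j), -0.02-0.00j, -0.01+0.00j, 0.02+0.00j], [(0.21-0j), -0.38+0.00j, -0.47-0.00j, (-0.34+0j), (0.59+0j)], [(-0.05+0j), (0.09-0j), (0.11+0j), (0.08-0j), -0.14-0.00j]] + [[-0.00-0.00j, -0.00+0.00j, -0j, (-0-0j), -0.00+0.00j],[-0.00-0.00j, (-0+0j), -0j, (-0-0j), -0.00+0.00j],[0j, 0.00-0.00j, (-0+0j), 0j, -0j],[(-0-0j), (-0+0j), 0.00-0.00j, (-0-0j), -0.00+0.00j],[0j, 0.00-0.00j, -0.00+0.00j, 0j, 0.00-0.00j]] + [[(-0+0j),0.00-0.00j,0.00+0.00j,-0.00+0.00j,(-0-0j)], [-0.00+0.00j,-0j,0.00+0.00j,(-0+0j),(-0-0j)], [(-0+0j),0.00-0.00j,0.00+0.00j,-0.00+0.00j,(-0-0j)], [0.00-0.00j,-0.00+0.00j,-0.00-0.00j,-0j,0.00+0.00j], [0.00-0.00j,(-0+0j),-0.00-0.00j,-0j,0j]]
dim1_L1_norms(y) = [2.61, 1.8, 2.06, 1.92, 1.54]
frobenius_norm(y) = 2.28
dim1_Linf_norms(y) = [0.93, 0.62, 0.51, 0.86, 0.5]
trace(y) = 1.36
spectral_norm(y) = 1.56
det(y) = 0.00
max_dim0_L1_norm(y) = 2.41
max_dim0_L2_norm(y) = 1.12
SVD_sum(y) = [[0.41,-0.45,0.84,0.59,-0.42], [-0.20,0.22,-0.41,-0.29,0.21], [0.19,-0.21,0.39,0.27,-0.2], [0.06,-0.06,0.12,0.08,-0.06], [0.08,-0.09,0.17,0.11,-0.08]] + [[-0.2, 0.28, 0.08, 0.05, -0.25], [-0.02, 0.03, 0.01, 0.01, -0.03], [0.24, -0.34, -0.10, -0.06, 0.30], [0.44, -0.62, -0.18, -0.12, 0.55], [0.07, -0.10, -0.03, -0.02, 0.09]] + [[0.0, 0.01, 0.0, 0.01, 0.01], [0.09, 0.35, 0.08, 0.41, 0.44], [0.07, 0.26, 0.06, 0.3, 0.32], [-0.04, -0.17, -0.04, -0.2, -0.22], [0.09, 0.34, 0.08, 0.4, 0.43]] + [[-0.0,0.0,0.00,-0.0,0.00],[-0.00,0.0,0.0,-0.0,0.0],[0.00,-0.00,-0.0,0.0,-0.0],[-0.00,0.0,0.00,-0.00,0.0],[0.0,-0.0,-0.0,0.0,-0.0]] + [[-0.0, -0.00, 0.00, 0.0, 0.00], [0.00, 0.0, -0.00, -0.00, -0.00], [0.00, 0.0, -0.0, -0.0, -0.0], [-0.0, -0.0, 0.00, 0.0, 0.00], [-0.00, -0.00, 0.0, 0.00, 0.0]]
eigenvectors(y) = [[0.42+0.08j,  0.42-0.08j,  -0.68+0.00j,  (0.74+0j),  (-0.75+0j)], [(0.15-0.14j),  (0.15+0.14j),  -0.05+0.00j,  (0.29+0j),  -0.46+0.00j], [(0.67+0j),  (0.67-0j),  0.03+0.00j,  -0.46+0.00j,  (-0.12+0j)], [0.12+0.10j,  (0.12-0.1j),  (0.71+0j),  (0.09+0j),  0.44+0.00j], [(0.54-0.06j),  (0.54+0.06j),  -0.17+0.00j,  -0.39+0.00j,  (0.13+0j)]]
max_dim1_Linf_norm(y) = 0.93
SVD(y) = [[-0.81, 0.37, -0.02, 0.44, 0.12], [0.40, 0.04, -0.60, 0.69, -0.03], [-0.38, -0.44, -0.44, -0.17, -0.66], [-0.12, -0.81, 0.3, 0.39, 0.3], [-0.16, -0.13, -0.59, -0.39, 0.68]] @ diag([1.5567330281402825, 1.1890633004275586, 1.1702926542807106, 0.0050444210594536385, 0.0006354732832310458]) @ [[-0.32, 0.36, -0.67, -0.46, 0.34],[-0.45, 0.65, 0.19, 0.12, -0.57],[-0.13, -0.49, -0.11, -0.58, -0.62],[-0.12, 0.13, 0.71, -0.59, 0.35],[-0.81, -0.44, 0.07, 0.29, 0.23]]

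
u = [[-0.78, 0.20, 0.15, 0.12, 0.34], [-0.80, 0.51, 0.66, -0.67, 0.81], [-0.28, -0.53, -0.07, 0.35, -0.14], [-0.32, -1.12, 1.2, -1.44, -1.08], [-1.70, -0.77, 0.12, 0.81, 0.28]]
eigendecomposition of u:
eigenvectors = [[-0.09+0.13j, -0.09-0.13j, 0.08+0.00j, -0.43+0.00j, -0.25+0.00j],[0.11+0.48j, (0.11-0.48j), -0.37+0.00j, (0.48+0j), (-0.12+0j)],[(-0.29-0.12j), -0.29+0.12j, 0.10+0.00j, (-0.12+0j), -0.80+0.00j],[-0.08-0.36j, (-0.08+0.36j), -0.88+0.00j, (0.23+0j), (-0.54+0j)],[(-0.71+0j), (-0.71-0j), (0.28+0j), (-0.72+0j), 0.03+0.00j]]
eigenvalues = [(0.33+1.28j), (0.33-1.28j), (-1.69+0j), (-0.46+0j), 0j]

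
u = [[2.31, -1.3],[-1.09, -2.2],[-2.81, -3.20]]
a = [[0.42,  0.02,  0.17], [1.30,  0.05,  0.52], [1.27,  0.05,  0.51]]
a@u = [[0.47, -1.13], [1.49, -3.46], [1.45, -3.39]]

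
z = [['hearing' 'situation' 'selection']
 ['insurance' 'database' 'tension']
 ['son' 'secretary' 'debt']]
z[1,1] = 'database'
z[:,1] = ['situation', 'database', 'secretary']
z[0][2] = 'selection'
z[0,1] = 'situation'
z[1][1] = 'database'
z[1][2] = 'tension'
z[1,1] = 'database'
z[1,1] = 'database'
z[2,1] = 'secretary'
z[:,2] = ['selection', 'tension', 'debt']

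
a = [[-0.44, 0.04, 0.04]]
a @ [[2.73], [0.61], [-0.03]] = [[-1.18]]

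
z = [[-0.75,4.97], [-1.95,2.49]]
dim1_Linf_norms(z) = [4.97, 2.49]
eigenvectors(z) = [[(0.85+0j), 0.85-0.00j], [(0.28+0.45j), 0.28-0.45j]]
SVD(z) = [[-0.86, -0.51], [-0.51, 0.86]] @ diag([5.782312917092055, 1.35309176659618]) @ [[0.28, -0.96], [-0.96, -0.28]]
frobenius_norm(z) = 5.94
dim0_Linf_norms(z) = [1.95, 4.97]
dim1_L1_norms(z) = [5.72, 4.44]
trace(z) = 1.74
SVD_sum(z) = [[-1.41, 4.78],[-0.83, 2.82]] + [[0.66, 0.19],[-1.12, -0.33]]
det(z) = 7.82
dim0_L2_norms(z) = [2.09, 5.56]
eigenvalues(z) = [(0.87+2.66j), (0.87-2.66j)]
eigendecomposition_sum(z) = [[-0.38+1.59j, 2.49-0.81j], [(-0.97+0.32j), (1.24+1.06j)]] + [[(-0.37-1.59j), (2.48+0.81j)],[(-0.97-0.32j), 1.24-1.06j]]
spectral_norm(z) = 5.78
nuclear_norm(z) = 7.14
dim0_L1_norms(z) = [2.7, 7.46]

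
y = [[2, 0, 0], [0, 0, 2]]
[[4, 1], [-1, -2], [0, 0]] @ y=[[8, 0, 2], [-2, 0, -4], [0, 0, 0]]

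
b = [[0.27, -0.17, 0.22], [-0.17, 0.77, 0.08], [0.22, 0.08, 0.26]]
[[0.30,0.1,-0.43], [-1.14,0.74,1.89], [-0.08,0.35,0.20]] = b @ [[2.04, -0.36, -1.94], [-0.85, 0.73, 1.84], [-1.79, 1.44, 1.85]]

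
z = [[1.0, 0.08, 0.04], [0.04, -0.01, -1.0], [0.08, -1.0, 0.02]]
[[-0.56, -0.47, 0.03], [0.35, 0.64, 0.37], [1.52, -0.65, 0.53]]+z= [[0.44, -0.39, 0.07], [0.39, 0.63, -0.63], [1.6, -1.65, 0.55]]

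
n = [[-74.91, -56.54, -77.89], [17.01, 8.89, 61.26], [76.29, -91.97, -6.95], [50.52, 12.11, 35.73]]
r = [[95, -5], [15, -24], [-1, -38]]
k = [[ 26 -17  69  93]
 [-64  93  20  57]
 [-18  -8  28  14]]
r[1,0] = 15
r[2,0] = -1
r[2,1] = -38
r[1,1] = -24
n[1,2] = 61.26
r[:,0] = [95, 15, -1]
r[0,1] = -5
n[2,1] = -91.97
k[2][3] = 14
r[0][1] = -5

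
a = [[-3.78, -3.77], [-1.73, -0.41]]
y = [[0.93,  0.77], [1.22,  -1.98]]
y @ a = [[-4.85, -3.82],[-1.19, -3.79]]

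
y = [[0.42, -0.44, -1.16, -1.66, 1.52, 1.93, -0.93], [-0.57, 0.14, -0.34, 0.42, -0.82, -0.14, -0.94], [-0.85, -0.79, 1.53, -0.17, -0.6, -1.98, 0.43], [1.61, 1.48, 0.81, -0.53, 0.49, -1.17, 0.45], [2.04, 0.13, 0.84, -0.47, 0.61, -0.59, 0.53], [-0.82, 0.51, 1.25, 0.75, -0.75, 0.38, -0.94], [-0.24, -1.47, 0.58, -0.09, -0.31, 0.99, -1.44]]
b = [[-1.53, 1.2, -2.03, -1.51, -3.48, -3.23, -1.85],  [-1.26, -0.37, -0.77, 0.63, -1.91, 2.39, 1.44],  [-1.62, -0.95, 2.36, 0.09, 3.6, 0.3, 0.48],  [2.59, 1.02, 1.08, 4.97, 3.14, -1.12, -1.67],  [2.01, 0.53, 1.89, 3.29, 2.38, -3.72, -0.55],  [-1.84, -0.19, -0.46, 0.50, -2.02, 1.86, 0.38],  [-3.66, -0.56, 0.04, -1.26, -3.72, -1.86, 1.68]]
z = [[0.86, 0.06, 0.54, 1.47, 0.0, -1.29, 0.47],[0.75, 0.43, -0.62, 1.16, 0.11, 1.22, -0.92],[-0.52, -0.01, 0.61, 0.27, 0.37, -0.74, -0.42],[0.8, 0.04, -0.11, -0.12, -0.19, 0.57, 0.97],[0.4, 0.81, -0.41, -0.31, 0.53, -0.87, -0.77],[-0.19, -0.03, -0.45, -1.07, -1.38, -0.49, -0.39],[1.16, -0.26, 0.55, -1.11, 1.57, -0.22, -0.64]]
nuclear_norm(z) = 11.96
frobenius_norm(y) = 6.76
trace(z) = 1.18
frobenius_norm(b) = 14.34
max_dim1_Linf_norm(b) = 4.97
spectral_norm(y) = 4.33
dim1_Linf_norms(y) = [1.93, 0.94, 1.98, 1.61, 2.04, 1.25, 1.47]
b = y @ z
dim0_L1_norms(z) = [4.68, 1.64, 3.29, 5.51, 4.15, 5.4, 4.58]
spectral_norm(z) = 2.69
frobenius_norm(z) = 5.07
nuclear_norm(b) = 28.70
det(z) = -6.74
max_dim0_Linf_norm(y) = 2.04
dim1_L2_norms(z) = [2.25, 2.2, 1.26, 1.4, 1.65, 1.92, 2.42]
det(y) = -0.14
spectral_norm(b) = 10.92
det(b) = 0.09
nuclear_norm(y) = 14.67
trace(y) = 1.11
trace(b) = 11.35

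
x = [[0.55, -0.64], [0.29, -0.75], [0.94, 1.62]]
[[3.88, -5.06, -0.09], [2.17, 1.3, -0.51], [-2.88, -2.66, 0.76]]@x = [[0.58, 1.17], [1.09, -3.19], [-1.64, 5.07]]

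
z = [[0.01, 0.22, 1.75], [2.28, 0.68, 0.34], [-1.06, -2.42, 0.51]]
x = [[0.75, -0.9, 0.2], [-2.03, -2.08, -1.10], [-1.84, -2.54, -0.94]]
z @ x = [[-3.66, -4.91, -1.88], [-0.30, -4.33, -0.61], [3.18, 4.69, 1.97]]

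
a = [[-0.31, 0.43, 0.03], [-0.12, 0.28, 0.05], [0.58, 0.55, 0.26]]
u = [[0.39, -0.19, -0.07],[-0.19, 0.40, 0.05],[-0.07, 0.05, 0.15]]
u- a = [[0.7, -0.62, -0.10], [-0.07, 0.12, 0.00], [-0.65, -0.5, -0.11]]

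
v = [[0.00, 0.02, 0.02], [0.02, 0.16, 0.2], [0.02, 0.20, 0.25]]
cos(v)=[[1.00,-0.0,-0.00], [-0.0,0.97,-0.04], [-0.0,-0.04,0.95]]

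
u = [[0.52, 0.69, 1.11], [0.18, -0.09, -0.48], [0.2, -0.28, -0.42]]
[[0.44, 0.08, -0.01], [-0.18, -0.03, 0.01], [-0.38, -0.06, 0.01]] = u@ [[-0.48, -0.08, 0.02], [1.00, 0.17, -0.03], [-0.00, -0.00, 0.00]]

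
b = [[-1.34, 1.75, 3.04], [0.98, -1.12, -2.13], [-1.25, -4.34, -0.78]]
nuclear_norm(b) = 8.88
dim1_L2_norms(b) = [3.75, 2.6, 4.58]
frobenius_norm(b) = 6.47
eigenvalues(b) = [0.91, -0.01, -4.14]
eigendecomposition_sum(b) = [[-1.14,-2.01,0.48], [0.85,1.49,-0.36], [-1.33,-2.35,0.56]] + [[-0.02,-0.02,-0.00], [0.01,0.01,0.0], [-0.01,-0.02,-0.0]] + [[-0.18, 3.78, 2.56], [0.13, -2.62, -1.77], [0.09, -1.98, -1.34]]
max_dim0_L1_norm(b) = 7.21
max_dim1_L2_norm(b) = 4.58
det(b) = 0.03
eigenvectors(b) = [[0.59, -0.79, -0.76], [-0.43, 0.32, 0.52], [0.68, -0.53, 0.39]]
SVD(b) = [[-0.58, -0.57, -0.58],[0.39, 0.42, -0.82],[0.71, -0.7, -0.02]] @ diag([5.546147742942685, 3.331387537482825, 0.001512797363580563]) @ [[0.05, -0.82, -0.57], [0.62, 0.47, -0.63], [0.78, -0.32, 0.53]]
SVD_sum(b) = [[-0.16, 2.65, 1.85], [0.11, -1.79, -1.25], [0.2, -3.23, -2.25]] + [[-1.18, -0.90, 1.19], [0.87, 0.67, -0.88], [-1.45, -1.11, 1.47]] + [[-0.00, 0.0, -0.00], [-0.0, 0.0, -0.00], [-0.00, 0.00, -0.00]]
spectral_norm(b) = 5.55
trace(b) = -3.24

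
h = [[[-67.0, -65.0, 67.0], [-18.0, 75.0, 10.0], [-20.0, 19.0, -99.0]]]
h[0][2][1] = 19.0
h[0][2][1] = 19.0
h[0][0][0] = -67.0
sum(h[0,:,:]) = -98.0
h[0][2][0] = -20.0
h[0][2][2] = -99.0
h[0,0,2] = 67.0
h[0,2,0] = -20.0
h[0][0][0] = -67.0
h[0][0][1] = -65.0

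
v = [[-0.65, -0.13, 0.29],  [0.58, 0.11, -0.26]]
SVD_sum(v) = [[-0.65, -0.13, 0.29],[0.58, 0.11, -0.26]] + [[0.0, -0.0, -0.0], [0.00, -0.00, -0.00]]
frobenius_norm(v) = 0.97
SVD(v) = [[-0.75,0.67], [0.67,0.75]] @ diag([0.9693189818644001, 0.004550977627135409]) @ [[0.90,0.18,-0.4], [0.08,-0.97,-0.24]]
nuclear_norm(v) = 0.97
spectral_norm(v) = 0.97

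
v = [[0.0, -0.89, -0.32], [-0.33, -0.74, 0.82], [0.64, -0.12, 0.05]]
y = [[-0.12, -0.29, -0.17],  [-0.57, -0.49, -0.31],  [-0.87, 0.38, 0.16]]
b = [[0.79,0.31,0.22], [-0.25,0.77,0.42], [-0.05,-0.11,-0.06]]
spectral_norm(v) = 1.25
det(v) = -0.65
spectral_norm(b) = 0.98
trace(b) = 1.50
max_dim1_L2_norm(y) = 0.96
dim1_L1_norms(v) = [1.21, 1.89, 0.81]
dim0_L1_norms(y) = [1.56, 1.16, 0.64]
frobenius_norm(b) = 1.27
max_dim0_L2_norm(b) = 0.84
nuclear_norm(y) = 1.83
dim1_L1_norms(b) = [1.32, 1.44, 0.22]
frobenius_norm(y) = 1.31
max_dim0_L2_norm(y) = 1.05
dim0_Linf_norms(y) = [0.87, 0.49, 0.31]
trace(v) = -0.69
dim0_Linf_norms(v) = [0.64, 0.89, 0.82]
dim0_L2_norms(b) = [0.83, 0.84, 0.48]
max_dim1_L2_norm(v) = 1.15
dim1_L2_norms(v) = [0.95, 1.15, 0.65]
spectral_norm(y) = 1.05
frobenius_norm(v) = 1.63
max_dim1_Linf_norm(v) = 0.89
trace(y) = -0.45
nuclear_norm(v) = 2.71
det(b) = 0.00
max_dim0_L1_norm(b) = 1.19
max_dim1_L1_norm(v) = 1.89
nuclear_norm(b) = 1.80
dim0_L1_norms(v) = [0.97, 1.75, 1.19]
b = v @ y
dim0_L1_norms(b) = [1.09, 1.19, 0.7]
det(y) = -0.00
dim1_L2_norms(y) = [0.36, 0.81, 0.96]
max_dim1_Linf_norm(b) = 0.79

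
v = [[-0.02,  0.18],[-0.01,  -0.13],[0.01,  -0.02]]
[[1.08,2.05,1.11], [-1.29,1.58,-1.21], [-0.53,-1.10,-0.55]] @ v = [[-0.03, -0.09], [-0.0, -0.41], [0.02, 0.06]]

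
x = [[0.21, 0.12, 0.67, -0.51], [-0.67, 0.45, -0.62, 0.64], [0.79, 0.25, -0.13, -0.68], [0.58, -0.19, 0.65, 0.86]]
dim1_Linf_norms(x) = [0.67, 0.67, 0.79, 0.86]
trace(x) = 1.39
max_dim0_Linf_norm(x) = 0.86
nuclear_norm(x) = 4.02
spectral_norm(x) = 1.61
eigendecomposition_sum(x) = [[(-0.32-0j), (-0.03-0j), 0.31-0.00j, (0.04-0j)], [0.05+0.00j, 0j, -0.04+0.00j, -0.01+0.00j], [0.39+0.00j, (0.03+0j), (-0.37+0j), (-0.05+0j)], [-0.04-0.00j, -0.00-0.00j, (0.04-0j), 0.00-0.00j]] + [[(0.26+0.21j),(0.06-0.11j),0.17+0.20j,-0.28+0.24j], [(-0.53-0.04j),0.02+0.20j,(-0.42-0.11j),0.16-0.58j], [0.18+0.26j,0.09-0.08j,(0.11+0.24j),(-0.33+0.14j)], [0.25-0.39j,-0.16-0.07j,0.26-0.28j,0.37+0.37j]] + [[(0.26-0.21j), (0.06+0.11j), (0.17-0.2j), -0.28-0.24j], [(-0.53+0.04j), 0.02-0.20j, -0.42+0.11j, (0.16+0.58j)], [(0.18-0.26j), 0.09+0.08j, (0.11-0.24j), -0.33-0.14j], [(0.25+0.39j), -0.16+0.07j, 0.26+0.28j, 0.37-0.37j]] + [[0.02+0.00j, (0.02+0j), (0.01+0j), (0.02-0j)], [0.35+0.00j, (0.41+0j), 0.27+0.00j, (0.32-0j)], [(0.03+0j), (0.04+0j), 0.03+0.00j, 0.03-0.00j], [(0.11+0j), 0.14+0.00j, 0.09+0.00j, 0.11-0.00j]]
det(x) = -0.62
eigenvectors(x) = [[(0.63+0j), (0.32+0.22j), 0.32-0.22j, (0.05+0j)],[(-0.09+0j), (-0.63+0j), -0.63-0.00j, (0.95+0j)],[(-0.77+0j), (0.24+0.29j), (0.24-0.29j), (0.09+0j)],[0.08+0.00j, 0.27-0.48j, (0.27+0.48j), 0.31+0.00j]]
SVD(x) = [[-0.46, 0.01, 0.51, -0.73], [0.71, 0.08, -0.27, -0.64], [-0.51, 0.36, -0.75, -0.20], [-0.14, -0.93, -0.31, -0.14]] @ diag([1.6094367973615291, 1.2897907014283598, 0.6886326590054247, 0.43050923655448214]) @ [[-0.66, 0.10, -0.48, 0.57], [-0.24, 0.24, -0.54, -0.77], [-0.71, -0.28, 0.59, -0.28], [0.08, -0.93, -0.37, -0.05]]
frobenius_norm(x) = 2.22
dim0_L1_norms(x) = [2.25, 1.01, 2.07, 2.69]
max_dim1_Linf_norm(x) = 0.86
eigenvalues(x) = [(-0.68+0j), (0.75+1.01j), (0.75-1.01j), (0.56+0j)]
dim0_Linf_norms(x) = [0.79, 0.45, 0.67, 0.86]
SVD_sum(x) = [[0.49, -0.08, 0.36, -0.42], [-0.76, 0.12, -0.55, 0.66], [0.54, -0.08, 0.39, -0.47], [0.15, -0.02, 0.11, -0.13]] + [[-0.0, 0.00, -0.01, -0.01], [-0.03, 0.03, -0.06, -0.08], [-0.11, 0.11, -0.25, -0.36], [0.28, -0.28, 0.65, 0.92]] + [[-0.25, -0.10, 0.20, -0.1], [0.13, 0.05, -0.11, 0.05], [0.37, 0.14, -0.30, 0.14], [0.15, 0.06, -0.13, 0.06]] + [[-0.02, 0.29, 0.11, 0.02], [-0.02, 0.25, 0.1, 0.01], [-0.01, 0.08, 0.03, 0.00], [-0.0, 0.06, 0.02, 0.0]]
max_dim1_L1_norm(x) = 2.38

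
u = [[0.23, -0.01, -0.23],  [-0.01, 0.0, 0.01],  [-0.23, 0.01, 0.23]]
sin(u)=[[0.22, -0.01, -0.22], [-0.01, -0.0, 0.01], [-0.22, 0.01, 0.22]]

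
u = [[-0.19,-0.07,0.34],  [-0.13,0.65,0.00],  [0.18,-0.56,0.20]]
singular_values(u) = [0.9, 0.4, 0.12]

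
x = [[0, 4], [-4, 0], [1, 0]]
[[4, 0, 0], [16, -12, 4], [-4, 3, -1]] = x @ [[-4, 3, -1], [1, 0, 0]]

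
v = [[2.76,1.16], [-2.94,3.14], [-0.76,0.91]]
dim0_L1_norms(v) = [6.46, 5.21]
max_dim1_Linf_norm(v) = 3.14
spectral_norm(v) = 4.64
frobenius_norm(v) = 5.37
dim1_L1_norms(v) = [3.92, 6.08, 1.67]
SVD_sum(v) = [[1.30, -0.91], [-3.44, 2.43], [-0.94, 0.66]] + [[1.46, 2.07], [0.5, 0.71], [0.18, 0.25]]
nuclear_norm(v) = 7.35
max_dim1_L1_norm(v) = 6.08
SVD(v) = [[-0.34, -0.94],[0.91, -0.32],[0.25, -0.11]] @ diag([4.644803010430799, 2.701463491201202]) @ [[-0.82, 0.58], [-0.58, -0.82]]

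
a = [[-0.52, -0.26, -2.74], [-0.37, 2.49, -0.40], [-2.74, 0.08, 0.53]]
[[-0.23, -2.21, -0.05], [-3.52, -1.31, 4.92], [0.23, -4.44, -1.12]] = a @ [[-0.08, 1.71, 0.42], [-1.39, -0.19, 2.0], [0.23, 0.50, -0.25]]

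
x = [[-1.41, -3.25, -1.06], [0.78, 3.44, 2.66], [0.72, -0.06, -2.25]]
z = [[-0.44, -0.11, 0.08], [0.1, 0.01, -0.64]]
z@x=[[0.59,1.05,-0.01], [-0.59,-0.25,1.36]]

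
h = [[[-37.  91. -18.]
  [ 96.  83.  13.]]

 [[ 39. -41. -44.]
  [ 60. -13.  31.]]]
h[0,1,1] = 83.0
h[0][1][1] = 83.0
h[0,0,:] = [-37.0, 91.0, -18.0]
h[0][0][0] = -37.0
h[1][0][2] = -44.0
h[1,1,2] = 31.0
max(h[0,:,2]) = 13.0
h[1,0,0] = 39.0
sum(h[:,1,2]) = 44.0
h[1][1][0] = 60.0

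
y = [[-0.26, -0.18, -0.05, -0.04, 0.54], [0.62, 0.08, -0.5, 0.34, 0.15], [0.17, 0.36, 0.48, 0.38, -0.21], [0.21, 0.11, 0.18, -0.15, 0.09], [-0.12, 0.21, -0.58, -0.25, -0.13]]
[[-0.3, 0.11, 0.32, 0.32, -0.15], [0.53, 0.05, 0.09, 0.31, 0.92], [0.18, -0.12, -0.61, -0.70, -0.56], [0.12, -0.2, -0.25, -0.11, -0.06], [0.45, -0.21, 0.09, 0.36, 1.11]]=y@ [[0.43, -0.13, -0.23, 0.01, 0.38],[0.97, -0.72, -0.94, -0.46, 0.74],[-0.46, -0.07, -0.51, -0.75, -1.54],[-0.1, 0.49, 0.09, -0.26, -0.41],[-0.07, -0.06, 0.12, 0.36, -0.02]]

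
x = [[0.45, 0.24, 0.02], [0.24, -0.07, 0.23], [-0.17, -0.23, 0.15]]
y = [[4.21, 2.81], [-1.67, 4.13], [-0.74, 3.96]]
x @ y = [[1.48, 2.33],  [0.96, 1.30],  [-0.44, -0.83]]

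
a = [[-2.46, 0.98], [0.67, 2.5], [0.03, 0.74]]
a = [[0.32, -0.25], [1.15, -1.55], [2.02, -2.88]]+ [[-2.78, 1.23], [-0.48, 4.05], [-1.99, 3.62]]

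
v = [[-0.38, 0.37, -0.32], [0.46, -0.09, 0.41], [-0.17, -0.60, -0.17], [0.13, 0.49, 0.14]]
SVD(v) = [[0.47,-0.55,-0.42],[-0.16,0.72,-0.42],[-0.67,-0.34,-0.62],[0.55,0.27,-0.51]] @ diag([0.8636661729886167, 0.8484908351062354, 0.00663659369861216]) @ [[-0.08,1.0,-0.03], [0.74,0.08,0.66], [0.66,0.03,-0.75]]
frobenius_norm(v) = 1.21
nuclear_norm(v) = 1.72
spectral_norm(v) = 0.86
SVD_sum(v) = [[-0.03,  0.41,  -0.01], [0.01,  -0.14,  0.0], [0.04,  -0.58,  0.02], [-0.04,  0.47,  -0.01]] + [[-0.35,-0.04,-0.31], [0.45,0.05,0.4], [-0.21,-0.02,-0.19], [0.17,0.02,0.15]] + [[-0.0, -0.00, 0.0],[-0.0, -0.0, 0.00],[-0.00, -0.0, 0.00],[-0.00, -0.0, 0.0]]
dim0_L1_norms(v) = [1.14, 1.55, 1.04]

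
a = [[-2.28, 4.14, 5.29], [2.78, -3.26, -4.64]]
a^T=[[-2.28, 2.78], [4.14, -3.26], [5.29, -4.64]]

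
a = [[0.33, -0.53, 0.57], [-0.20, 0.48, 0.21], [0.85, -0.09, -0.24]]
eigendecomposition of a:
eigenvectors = [[0.53, 0.78, 0.61], [0.22, -0.07, 0.48], [-0.82, 0.62, 0.63]]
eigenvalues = [-0.77, 0.83, 0.5]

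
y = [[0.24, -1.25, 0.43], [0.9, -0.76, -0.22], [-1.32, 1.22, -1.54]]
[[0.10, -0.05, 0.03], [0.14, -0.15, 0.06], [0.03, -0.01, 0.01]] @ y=[[-0.06, -0.05, 0.01],[-0.18, 0.01, 0.00],[-0.02, -0.02, -0.0]]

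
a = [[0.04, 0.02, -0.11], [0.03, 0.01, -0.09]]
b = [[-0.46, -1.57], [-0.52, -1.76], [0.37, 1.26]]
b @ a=[[-0.07, -0.02, 0.19], [-0.07, -0.03, 0.22], [0.05, 0.02, -0.15]]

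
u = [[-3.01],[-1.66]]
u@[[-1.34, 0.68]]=[[4.03,-2.05], [2.22,-1.13]]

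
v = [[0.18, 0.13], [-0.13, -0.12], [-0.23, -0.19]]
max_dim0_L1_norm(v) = 0.54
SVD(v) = [[-0.54, -0.73], [0.43, -0.66], [0.72, -0.15]] @ diag([0.41147375398244734, 0.01701028464172086]) @ [[-0.78,  -0.63], [-0.63,  0.78]]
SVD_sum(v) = [[0.17, 0.14], [-0.14, -0.11], [-0.23, -0.19]] + [[0.01, -0.01],[0.01, -0.01],[0.00, -0.00]]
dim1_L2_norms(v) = [0.22, 0.18, 0.3]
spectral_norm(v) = 0.41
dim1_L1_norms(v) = [0.31, 0.25, 0.42]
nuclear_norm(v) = 0.43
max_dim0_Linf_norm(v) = 0.23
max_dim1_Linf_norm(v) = 0.23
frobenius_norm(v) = 0.41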